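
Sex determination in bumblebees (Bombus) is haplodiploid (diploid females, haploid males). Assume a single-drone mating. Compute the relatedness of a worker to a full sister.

0.75

Haplodiploid full sisters inherit their father's entire haploid genome identically (contributing 1/2) and on average half of their mother's contribution (1/2 · 1/2 = 1/4); r = 1/2 + 1/4 = 3/4.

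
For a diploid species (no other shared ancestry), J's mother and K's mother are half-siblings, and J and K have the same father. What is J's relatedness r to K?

Relatedness sums over independent paths through distinct common ancestors.
J and K are related in two ways: half first cousins through their mothers (r = 1/16) and half-sibs through their shared father (r = 1/4).
r = 1/16 + 1/4 = 5/16 = 0.3125.

0.3125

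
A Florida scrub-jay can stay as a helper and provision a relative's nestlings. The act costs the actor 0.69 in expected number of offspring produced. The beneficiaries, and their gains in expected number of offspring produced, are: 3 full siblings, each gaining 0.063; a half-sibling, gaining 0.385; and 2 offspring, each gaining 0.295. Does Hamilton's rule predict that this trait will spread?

No

Hamilton's rule: the trait is favored when the sum of r·B over every recipient exceeds the actor's cost C.
r to a full sibling = 0.5 (full sibs share both parents — two paths of length 2: r = 2·(1/2)^2 = 1/2).
r to a half-sibling = 0.25 (half-sibs share one parent — one path of length 2: r = (1/2)^2 = 1/4).
r to an offspring = 1/2 (one parent–offspring link: r = (1/2)^1 = 1/2).
Summing one r·B term per recipient: 3·0.5·0.063 + 1·0.25·0.385 + 2·0.5·0.295 = 0.48575.
0.48575 < 0.69: the indirect benefit is less than the cost.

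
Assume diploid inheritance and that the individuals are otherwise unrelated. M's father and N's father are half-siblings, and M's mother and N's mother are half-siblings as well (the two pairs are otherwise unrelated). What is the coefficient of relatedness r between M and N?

0.125

With two independent routes of shared ancestry, r is the sum of the two contributions.
M and N are related in two ways: half first cousins through their fathers (r = 1/16) and half first cousins through their mothers (r = 1/16).
r = 1/16 + 1/16 = 1/8 = 0.125.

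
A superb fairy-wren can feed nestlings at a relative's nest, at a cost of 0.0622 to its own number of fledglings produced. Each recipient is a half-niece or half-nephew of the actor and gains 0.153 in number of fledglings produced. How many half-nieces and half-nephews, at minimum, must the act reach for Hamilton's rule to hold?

r to a half-niece or half-nephew = 1/8 (half-aunt/uncle↔niece/nephew: one path of length 3: r = (1/2)^3 = 1/8).
Hamilton's rule: n·r·B > C  ⇒  n > C/(r·B) = 0.0622/(0.125·0.153) = 3.252.
The smallest integer exceeding 3.252 is 4.

4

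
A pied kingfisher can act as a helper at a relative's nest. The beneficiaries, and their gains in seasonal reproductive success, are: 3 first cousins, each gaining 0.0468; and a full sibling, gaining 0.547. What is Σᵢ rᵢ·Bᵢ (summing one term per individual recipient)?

r to a first cousin = 0.125 (first cousins share one grandparent pair — two paths of length 4: r = 2·(1/2)^4 = 1/8).
r to a full sibling = 0.5 (full sibs share both parents — two paths of length 2: r = 2·(1/2)^2 = 1/2).
Summing one r·B term per recipient: 3·0.125·0.0468 + 1·0.5·0.547 = 0.29105.

0.29105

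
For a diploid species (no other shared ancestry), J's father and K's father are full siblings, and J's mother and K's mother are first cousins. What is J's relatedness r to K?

Relatedness sums over independent paths through distinct common ancestors.
J and K are related in two ways: first cousins through their fathers (r = 1/8) and second cousins through their mothers (r = 1/32).
r = 1/8 + 1/32 = 0.15625.

0.15625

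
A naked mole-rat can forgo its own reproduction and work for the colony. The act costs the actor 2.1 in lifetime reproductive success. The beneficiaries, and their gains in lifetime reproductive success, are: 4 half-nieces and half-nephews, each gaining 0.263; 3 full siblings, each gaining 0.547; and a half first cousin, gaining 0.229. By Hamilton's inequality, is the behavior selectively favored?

Hamilton's rule: the trait is favored when the sum of r·B over every recipient exceeds the actor's cost C.
r to a half-niece or half-nephew = 1/8 (half-aunt/uncle↔niece/nephew: one path of length 3: r = (1/2)^3 = 1/8).
r to a full sibling = 0.5 (full sibs share both parents — two paths of length 2: r = 2·(1/2)^2 = 1/2).
r to a half first cousin = 1/16 (half first cousins share one grandparent — one path of length 4: r = (1/2)^4 = 1/16).
Summing one r·B term per recipient: 4·0.125·0.263 + 3·0.5·0.547 + 1·0.0625·0.229 = 0.9663125.
0.9663125 < 2.1: the indirect benefit is less than the cost.

No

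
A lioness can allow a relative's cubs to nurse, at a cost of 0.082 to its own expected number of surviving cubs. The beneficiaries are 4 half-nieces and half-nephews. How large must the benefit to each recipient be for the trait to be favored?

r to a half-niece or half-nephew = 1/8 (half-aunt/uncle↔niece/nephew: one path of length 3: r = (1/2)^3 = 1/8).
Hamilton's rule with n recipients of equal r: n·r·B > C, so B > C/(n·r) = 0.082/(4·0.125) = 0.164.

0.164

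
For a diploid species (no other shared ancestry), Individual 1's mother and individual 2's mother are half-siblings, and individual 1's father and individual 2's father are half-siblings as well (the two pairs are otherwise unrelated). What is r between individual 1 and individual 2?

0.125

Relatedness sums over independent paths through distinct common ancestors.
Individual 1 and individual 2 are related in two ways: half first cousins through their mothers (r = 1/16) and half first cousins through their fathers (r = 1/16).
r = 1/16 + 1/16 = 1/8 = 0.125.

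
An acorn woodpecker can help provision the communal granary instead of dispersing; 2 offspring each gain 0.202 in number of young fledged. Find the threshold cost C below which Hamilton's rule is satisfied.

0.202

r to an offspring = 0.5 (one parent–offspring link: r = (1/2)^1 = 1/2).
Hamilton's rule: n·r·B > C, so the trait is favored while C < n·r·B = 2·0.5·0.202 = 0.202.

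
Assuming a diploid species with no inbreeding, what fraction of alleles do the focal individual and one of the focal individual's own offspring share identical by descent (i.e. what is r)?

0.5

Each parent–offspring link contributes a factor of 1/2, and independent paths through distinct common ancestors add.
One parent–offspring link: r = (1/2)^1 = 1/2.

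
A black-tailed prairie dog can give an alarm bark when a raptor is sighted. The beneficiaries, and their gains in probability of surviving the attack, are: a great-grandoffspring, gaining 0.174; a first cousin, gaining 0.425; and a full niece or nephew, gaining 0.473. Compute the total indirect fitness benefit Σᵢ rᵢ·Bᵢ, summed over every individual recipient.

r to a great-grandoffspring = 1/8 (three parent–offspring links: r = (1/2)^3 = 1/8).
r to a first cousin = 1/8 (first cousins share one grandparent pair — two paths of length 4: r = 2·(1/2)^4 = 1/8).
r to a full niece or nephew = 1/4 (full aunt/uncle↔niece/nephew: two paths of length 3 through the shared grandparent pair: r = 2·(1/2)^3 = 1/4).
Summing one r·B term per recipient: 1·0.125·0.174 + 1·0.125·0.425 + 1·0.25·0.473 = 0.193125.

0.193125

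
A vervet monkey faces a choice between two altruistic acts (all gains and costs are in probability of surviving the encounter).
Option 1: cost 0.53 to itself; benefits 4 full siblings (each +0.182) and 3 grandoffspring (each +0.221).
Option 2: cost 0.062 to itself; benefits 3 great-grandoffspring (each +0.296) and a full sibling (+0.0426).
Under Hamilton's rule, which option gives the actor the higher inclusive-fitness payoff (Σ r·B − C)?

Option 1: r to a full sibling = 0.5.
Option 1: r to a grandoffspring = 0.25.
Option 1: Σ r·B − C = (4·0.5·0.182 + 3·0.25·0.221) − 0.53 = -0.00025.
Option 2: r to a great-grandoffspring = 0.125.
Option 2: r to a full sibling = 0.5.
Option 2: Σ r·B − C = (3·0.125·0.296 + 1·0.5·0.0426) − 0.062 = 0.0703.
Option 2 has the higher net inclusive-fitness payoff.

Option 2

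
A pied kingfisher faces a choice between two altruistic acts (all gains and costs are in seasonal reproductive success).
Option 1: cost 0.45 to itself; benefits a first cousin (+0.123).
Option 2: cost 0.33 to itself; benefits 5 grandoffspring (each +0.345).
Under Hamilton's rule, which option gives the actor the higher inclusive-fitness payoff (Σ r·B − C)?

Option 2

Option 1: r to a first cousin = 0.125.
Option 1: Σ r·B − C = (1·0.125·0.123) − 0.45 = -0.434625.
Option 2: r to a grandoffspring = 0.25.
Option 2: Σ r·B − C = (5·0.25·0.345) − 0.33 = 0.10125.
Option 2 has the higher net inclusive-fitness payoff.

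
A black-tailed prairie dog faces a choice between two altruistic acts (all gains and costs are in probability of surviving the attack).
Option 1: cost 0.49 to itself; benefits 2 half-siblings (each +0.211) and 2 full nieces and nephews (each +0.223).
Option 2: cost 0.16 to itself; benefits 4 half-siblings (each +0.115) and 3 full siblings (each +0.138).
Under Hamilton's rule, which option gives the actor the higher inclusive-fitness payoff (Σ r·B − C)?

Option 2

Option 1: r to a half-sibling = 0.25.
Option 1: r to a full niece or nephew = 0.25.
Option 1: Σ r·B − C = (2·0.25·0.211 + 2·0.25·0.223) − 0.49 = -0.273.
Option 2: r to a half-sibling = 0.25.
Option 2: r to a full sibling = 0.5.
Option 2: Σ r·B − C = (4·0.25·0.115 + 3·0.5·0.138) − 0.16 = 0.162.
Option 2 has the higher net inclusive-fitness payoff.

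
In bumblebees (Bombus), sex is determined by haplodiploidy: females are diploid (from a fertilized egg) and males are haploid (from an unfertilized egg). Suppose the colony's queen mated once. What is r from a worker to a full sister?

Haplodiploid full sisters inherit their father's entire haploid genome identically (contributing 1/2) and on average half of their mother's contribution (1/2 · 1/2 = 1/4); r = 1/2 + 1/4 = 3/4.

0.75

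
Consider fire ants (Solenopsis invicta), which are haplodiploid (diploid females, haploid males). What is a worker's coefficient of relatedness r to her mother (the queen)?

One meiotic link between diploid queen and diploid daughter: r = 1/2.

0.5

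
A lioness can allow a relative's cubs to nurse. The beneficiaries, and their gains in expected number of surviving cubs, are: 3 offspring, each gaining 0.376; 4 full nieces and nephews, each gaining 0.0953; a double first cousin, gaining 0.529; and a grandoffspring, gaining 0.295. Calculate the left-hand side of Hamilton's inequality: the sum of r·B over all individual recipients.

0.8653

r to an offspring = 1/2 (one parent–offspring link: r = (1/2)^1 = 1/2).
r to a full niece or nephew = 0.25 (full aunt/uncle↔niece/nephew: two paths of length 3 through the shared grandparent pair: r = 2·(1/2)^3 = 1/4).
r to a double first cousin = 1/4 (double first cousins share both grandparent pairs — four paths of length 4: r = 4·(1/2)^4 = 1/4).
r to a grandoffspring = 0.25 (two parent–offspring links: r = (1/2)^2 = 1/4).
Summing one r·B term per recipient: 3·0.5·0.376 + 4·0.25·0.0953 + 1·0.25·0.529 + 1·0.25·0.295 = 0.8653.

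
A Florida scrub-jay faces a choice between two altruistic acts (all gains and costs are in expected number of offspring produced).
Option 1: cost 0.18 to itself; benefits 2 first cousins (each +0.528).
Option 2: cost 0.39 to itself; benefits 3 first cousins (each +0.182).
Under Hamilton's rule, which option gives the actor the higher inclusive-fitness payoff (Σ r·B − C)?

Option 1

Option 1: r to a first cousin = 0.125.
Option 1: Σ r·B − C = (2·0.125·0.528) − 0.18 = -0.048.
Option 2: r to a first cousin = 0.125.
Option 2: Σ r·B − C = (3·0.125·0.182) − 0.39 = -0.32175.
Option 1 has the higher net inclusive-fitness payoff.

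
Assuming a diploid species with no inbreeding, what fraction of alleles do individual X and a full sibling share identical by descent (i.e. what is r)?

Each parent–offspring link contributes a factor of 1/2, and independent paths through distinct common ancestors add.
Full sibs share both parents — two paths of length 2: r = 2·(1/2)^2 = 1/2.

0.5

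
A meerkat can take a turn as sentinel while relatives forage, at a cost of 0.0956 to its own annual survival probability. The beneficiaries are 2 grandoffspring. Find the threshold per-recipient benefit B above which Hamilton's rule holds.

0.1912

r to a grandoffspring = 1/4 (two parent–offspring links: r = (1/2)^2 = 1/4).
Hamilton's rule with n recipients of equal r: n·r·B > C, so B > C/(n·r) = 0.0956/(2·0.25) = 0.1912.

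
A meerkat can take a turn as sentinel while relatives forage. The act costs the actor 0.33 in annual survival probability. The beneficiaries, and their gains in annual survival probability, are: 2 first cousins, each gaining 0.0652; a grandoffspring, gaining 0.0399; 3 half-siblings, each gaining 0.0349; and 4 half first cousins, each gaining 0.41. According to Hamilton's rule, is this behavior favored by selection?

Hamilton's rule: the trait is favored when the sum of r·B over every recipient exceeds the actor's cost C.
r to a first cousin = 1/8 (first cousins share one grandparent pair — two paths of length 4: r = 2·(1/2)^4 = 1/8).
r to a grandoffspring = 1/4 (two parent–offspring links: r = (1/2)^2 = 1/4).
r to a half-sibling = 1/4 (half-sibs share one parent — one path of length 2: r = (1/2)^2 = 1/4).
r to a half first cousin = 0.0625 (half first cousins share one grandparent — one path of length 4: r = (1/2)^4 = 1/16).
Summing one r·B term per recipient: 2·0.125·0.0652 + 1·0.25·0.0399 + 3·0.25·0.0349 + 4·0.0625·0.41 = 0.15495.
0.15495 < 0.33: the indirect benefit is less than the cost.

No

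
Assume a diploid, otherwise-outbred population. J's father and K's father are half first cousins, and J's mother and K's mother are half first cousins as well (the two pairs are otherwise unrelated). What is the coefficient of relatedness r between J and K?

With two independent routes of shared ancestry, r is the sum of the two contributions.
J and K are related in two ways: half second cousins through their fathers (r = 1/64) and half second cousins through their mothers (r = 1/64).
r = 1/64 + 1/64 = 1/32 = 0.03125.

0.03125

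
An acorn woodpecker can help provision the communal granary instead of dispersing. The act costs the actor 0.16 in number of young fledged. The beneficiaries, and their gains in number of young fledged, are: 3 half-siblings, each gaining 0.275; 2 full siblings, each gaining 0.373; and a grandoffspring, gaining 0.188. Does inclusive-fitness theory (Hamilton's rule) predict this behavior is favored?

Yes

Hamilton's rule: the trait is favored when the sum of r·B over every recipient exceeds the actor's cost C.
r to a half-sibling = 0.25 (half-sibs share one parent — one path of length 2: r = (1/2)^2 = 1/4).
r to a full sibling = 0.5 (full sibs share both parents — two paths of length 2: r = 2·(1/2)^2 = 1/2).
r to a grandoffspring = 1/4 (two parent–offspring links: r = (1/2)^2 = 1/4).
Summing one r·B term per recipient: 3·0.25·0.275 + 2·0.5·0.373 + 1·0.25·0.188 = 0.62625.
0.62625 > 0.16: the indirect benefit exceeds the cost.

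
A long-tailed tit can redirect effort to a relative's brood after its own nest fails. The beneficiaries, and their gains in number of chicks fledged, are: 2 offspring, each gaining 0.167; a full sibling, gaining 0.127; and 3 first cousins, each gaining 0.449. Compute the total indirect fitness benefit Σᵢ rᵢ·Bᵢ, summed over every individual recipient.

0.398875

r to an offspring = 1/2 (one parent–offspring link: r = (1/2)^1 = 1/2).
r to a full sibling = 0.5 (full sibs share both parents — two paths of length 2: r = 2·(1/2)^2 = 1/2).
r to a first cousin = 0.125 (first cousins share one grandparent pair — two paths of length 4: r = 2·(1/2)^4 = 1/8).
Summing one r·B term per recipient: 2·0.5·0.167 + 1·0.5·0.127 + 3·0.125·0.449 = 0.398875.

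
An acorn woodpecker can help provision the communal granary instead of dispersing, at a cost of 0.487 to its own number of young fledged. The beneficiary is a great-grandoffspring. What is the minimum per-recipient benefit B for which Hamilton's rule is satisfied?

r to a great-grandoffspring = 1/8 (three parent–offspring links: r = (1/2)^3 = 1/8).
Hamilton's rule with n recipients of equal r: n·r·B > C, so B > C/(n·r) = 0.487/(1·0.125) = 3.896.

3.896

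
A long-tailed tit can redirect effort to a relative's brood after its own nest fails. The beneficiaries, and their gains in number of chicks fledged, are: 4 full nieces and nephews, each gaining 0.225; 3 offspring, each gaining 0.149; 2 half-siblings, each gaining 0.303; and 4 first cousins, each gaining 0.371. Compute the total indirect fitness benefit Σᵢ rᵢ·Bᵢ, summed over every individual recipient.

0.7855

r to a full niece or nephew = 1/4 (full aunt/uncle↔niece/nephew: two paths of length 3 through the shared grandparent pair: r = 2·(1/2)^3 = 1/4).
r to an offspring = 1/2 (one parent–offspring link: r = (1/2)^1 = 1/2).
r to a half-sibling = 1/4 (half-sibs share one parent — one path of length 2: r = (1/2)^2 = 1/4).
r to a first cousin = 0.125 (first cousins share one grandparent pair — two paths of length 4: r = 2·(1/2)^4 = 1/8).
Summing one r·B term per recipient: 4·0.25·0.225 + 3·0.5·0.149 + 2·0.25·0.303 + 4·0.125·0.371 = 0.7855.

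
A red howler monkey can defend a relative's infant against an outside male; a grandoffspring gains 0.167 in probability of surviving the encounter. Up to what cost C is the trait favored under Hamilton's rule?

0.04175

r to a grandoffspring = 0.25 (two parent–offspring links: r = (1/2)^2 = 1/4).
Hamilton's rule: n·r·B > C, so the trait is favored while C < n·r·B = 1·0.25·0.167 = 0.04175.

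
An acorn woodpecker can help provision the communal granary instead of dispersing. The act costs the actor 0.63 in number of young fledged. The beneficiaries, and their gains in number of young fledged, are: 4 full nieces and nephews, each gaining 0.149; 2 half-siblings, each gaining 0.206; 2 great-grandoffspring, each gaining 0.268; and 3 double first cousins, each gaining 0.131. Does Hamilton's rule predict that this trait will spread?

No

Hamilton's rule: the trait is favored when the sum of r·B over every recipient exceeds the actor's cost C.
r to a full niece or nephew = 1/4 (full aunt/uncle↔niece/nephew: two paths of length 3 through the shared grandparent pair: r = 2·(1/2)^3 = 1/4).
r to a half-sibling = 1/4 (half-sibs share one parent — one path of length 2: r = (1/2)^2 = 1/4).
r to a great-grandoffspring = 0.125 (three parent–offspring links: r = (1/2)^3 = 1/8).
r to a double first cousin = 0.25 (double first cousins share both grandparent pairs — four paths of length 4: r = 4·(1/2)^4 = 1/4).
Summing one r·B term per recipient: 4·0.25·0.149 + 2·0.25·0.206 + 2·0.125·0.268 + 3·0.25·0.131 = 0.41725.
0.41725 < 0.63: the indirect benefit is less than the cost.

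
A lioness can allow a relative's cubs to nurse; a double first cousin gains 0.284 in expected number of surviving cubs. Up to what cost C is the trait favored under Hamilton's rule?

r to a double first cousin = 1/4 (double first cousins share both grandparent pairs — four paths of length 4: r = 4·(1/2)^4 = 1/4).
Hamilton's rule: n·r·B > C, so the trait is favored while C < n·r·B = 1·0.25·0.284 = 0.071.

0.071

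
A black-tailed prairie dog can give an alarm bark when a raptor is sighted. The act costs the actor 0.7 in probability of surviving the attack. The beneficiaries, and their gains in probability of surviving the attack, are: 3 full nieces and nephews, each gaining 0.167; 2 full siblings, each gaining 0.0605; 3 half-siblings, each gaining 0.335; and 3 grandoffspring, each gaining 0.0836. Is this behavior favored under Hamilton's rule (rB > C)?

Hamilton's rule: the trait is favored when the sum of r·B over every recipient exceeds the actor's cost C.
r to a full niece or nephew = 0.25 (full aunt/uncle↔niece/nephew: two paths of length 3 through the shared grandparent pair: r = 2·(1/2)^3 = 1/4).
r to a full sibling = 0.5 (full sibs share both parents — two paths of length 2: r = 2·(1/2)^2 = 1/2).
r to a half-sibling = 1/4 (half-sibs share one parent — one path of length 2: r = (1/2)^2 = 1/4).
r to a grandoffspring = 1/4 (two parent–offspring links: r = (1/2)^2 = 1/4).
Summing one r·B term per recipient: 3·0.25·0.167 + 2·0.5·0.0605 + 3·0.25·0.335 + 3·0.25·0.0836 = 0.4997.
0.4997 < 0.7: the indirect benefit is less than the cost.

No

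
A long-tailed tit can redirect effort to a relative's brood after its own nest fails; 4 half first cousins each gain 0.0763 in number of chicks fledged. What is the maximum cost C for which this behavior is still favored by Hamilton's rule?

r to a half first cousin = 1/16 (half first cousins share one grandparent — one path of length 4: r = (1/2)^4 = 1/16).
Hamilton's rule: n·r·B > C, so the trait is favored while C < n·r·B = 4·0.0625·0.0763 = 0.019075.

0.019075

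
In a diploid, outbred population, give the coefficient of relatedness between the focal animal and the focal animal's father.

0.5

Each parent–offspring link contributes a factor of 1/2, and independent paths through distinct common ancestors add.
One parent–offspring link: r = (1/2)^1 = 1/2.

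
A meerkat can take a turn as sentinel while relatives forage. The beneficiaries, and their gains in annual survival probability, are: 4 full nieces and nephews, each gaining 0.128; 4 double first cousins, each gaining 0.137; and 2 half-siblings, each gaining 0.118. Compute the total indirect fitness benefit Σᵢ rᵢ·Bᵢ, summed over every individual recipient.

r to a full niece or nephew = 1/4 (full aunt/uncle↔niece/nephew: two paths of length 3 through the shared grandparent pair: r = 2·(1/2)^3 = 1/4).
r to a double first cousin = 0.25 (double first cousins share both grandparent pairs — four paths of length 4: r = 4·(1/2)^4 = 1/4).
r to a half-sibling = 0.25 (half-sibs share one parent — one path of length 2: r = (1/2)^2 = 1/4).
Summing one r·B term per recipient: 4·0.25·0.128 + 4·0.25·0.137 + 2·0.25·0.118 = 0.324.

0.324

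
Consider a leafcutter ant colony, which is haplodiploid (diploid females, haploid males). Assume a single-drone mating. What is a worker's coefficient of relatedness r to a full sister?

Haplodiploid full sisters inherit their father's entire haploid genome identically (contributing 1/2) and on average half of their mother's contribution (1/2 · 1/2 = 1/4); r = 1/2 + 1/4 = 3/4.

0.75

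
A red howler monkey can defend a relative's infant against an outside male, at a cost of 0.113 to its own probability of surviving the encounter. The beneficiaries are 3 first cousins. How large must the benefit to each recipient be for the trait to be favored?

0.3013

r to a first cousin = 0.125 (first cousins share one grandparent pair — two paths of length 4: r = 2·(1/2)^4 = 1/8).
Hamilton's rule with n recipients of equal r: n·r·B > C, so B > C/(n·r) = 0.113/(3·0.125) = 0.3013.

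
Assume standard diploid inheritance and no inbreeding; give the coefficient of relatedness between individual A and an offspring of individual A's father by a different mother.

Each parent–offspring link contributes a factor of 1/2, and independent paths through distinct common ancestors add.
Half-sibs share one parent — one path of length 2: r = (1/2)^2 = 1/4.

0.25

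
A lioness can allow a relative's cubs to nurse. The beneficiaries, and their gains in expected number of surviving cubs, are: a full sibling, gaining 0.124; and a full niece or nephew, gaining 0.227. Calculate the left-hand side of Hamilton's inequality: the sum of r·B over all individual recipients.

0.11875

r to a full sibling = 1/2 (full sibs share both parents — two paths of length 2: r = 2·(1/2)^2 = 1/2).
r to a full niece or nephew = 1/4 (full aunt/uncle↔niece/nephew: two paths of length 3 through the shared grandparent pair: r = 2·(1/2)^3 = 1/4).
Summing one r·B term per recipient: 1·0.5·0.124 + 1·0.25·0.227 = 0.11875.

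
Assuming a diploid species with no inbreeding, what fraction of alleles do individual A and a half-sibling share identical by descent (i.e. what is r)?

Each parent–offspring link contributes a factor of 1/2, and independent paths through distinct common ancestors add.
Half-sibs share one parent — one path of length 2: r = (1/2)^2 = 1/4.

0.25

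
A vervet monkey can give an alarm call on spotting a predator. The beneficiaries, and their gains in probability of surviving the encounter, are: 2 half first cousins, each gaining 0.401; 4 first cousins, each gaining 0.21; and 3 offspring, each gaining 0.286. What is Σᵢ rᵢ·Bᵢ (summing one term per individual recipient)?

0.584125

r to a half first cousin = 1/16 (half first cousins share one grandparent — one path of length 4: r = (1/2)^4 = 1/16).
r to a first cousin = 0.125 (first cousins share one grandparent pair — two paths of length 4: r = 2·(1/2)^4 = 1/8).
r to an offspring = 1/2 (one parent–offspring link: r = (1/2)^1 = 1/2).
Summing one r·B term per recipient: 2·0.0625·0.401 + 4·0.125·0.21 + 3·0.5·0.286 = 0.584125.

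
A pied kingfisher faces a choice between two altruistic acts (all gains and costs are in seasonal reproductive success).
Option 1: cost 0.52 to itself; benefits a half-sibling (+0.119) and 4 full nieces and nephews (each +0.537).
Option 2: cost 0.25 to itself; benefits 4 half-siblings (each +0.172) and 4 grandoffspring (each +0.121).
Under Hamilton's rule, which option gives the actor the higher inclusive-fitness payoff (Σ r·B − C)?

Option 1: r to a half-sibling = 0.25.
Option 1: r to a full niece or nephew = 0.25.
Option 1: Σ r·B − C = (1·0.25·0.119 + 4·0.25·0.537) − 0.52 = 0.04675.
Option 2: r to a half-sibling = 0.25.
Option 2: r to a grandoffspring = 0.25.
Option 2: Σ r·B − C = (4·0.25·0.172 + 4·0.25·0.121) − 0.25 = 0.043.
Option 1 has the higher net inclusive-fitness payoff.

Option 1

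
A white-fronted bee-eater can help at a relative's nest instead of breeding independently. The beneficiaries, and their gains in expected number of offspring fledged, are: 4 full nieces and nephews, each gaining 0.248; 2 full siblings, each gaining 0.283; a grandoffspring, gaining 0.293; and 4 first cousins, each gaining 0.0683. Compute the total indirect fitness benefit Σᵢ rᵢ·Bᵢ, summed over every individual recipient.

r to a full niece or nephew = 1/4 (full aunt/uncle↔niece/nephew: two paths of length 3 through the shared grandparent pair: r = 2·(1/2)^3 = 1/4).
r to a full sibling = 0.5 (full sibs share both parents — two paths of length 2: r = 2·(1/2)^2 = 1/2).
r to a grandoffspring = 0.25 (two parent–offspring links: r = (1/2)^2 = 1/4).
r to a first cousin = 0.125 (first cousins share one grandparent pair — two paths of length 4: r = 2·(1/2)^4 = 1/8).
Summing one r·B term per recipient: 4·0.25·0.248 + 2·0.5·0.283 + 1·0.25·0.293 + 4·0.125·0.0683 = 0.6384.

0.6384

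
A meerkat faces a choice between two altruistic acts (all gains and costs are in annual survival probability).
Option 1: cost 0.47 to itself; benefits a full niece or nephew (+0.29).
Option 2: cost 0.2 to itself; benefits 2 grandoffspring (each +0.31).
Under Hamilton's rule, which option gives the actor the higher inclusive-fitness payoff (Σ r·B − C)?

Option 1: r to a full niece or nephew = 0.25.
Option 1: Σ r·B − C = (1·0.25·0.29) − 0.47 = -0.3975.
Option 2: r to a grandoffspring = 0.25.
Option 2: Σ r·B − C = (2·0.25·0.31) − 0.2 = -0.045.
Option 2 has the higher net inclusive-fitness payoff.

Option 2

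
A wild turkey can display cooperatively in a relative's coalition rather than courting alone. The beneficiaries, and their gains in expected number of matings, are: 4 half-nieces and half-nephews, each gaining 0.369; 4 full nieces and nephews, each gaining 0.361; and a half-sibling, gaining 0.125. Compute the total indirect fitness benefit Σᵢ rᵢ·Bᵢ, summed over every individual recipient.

0.57675

r to a half-niece or half-nephew = 0.125 (half-aunt/uncle↔niece/nephew: one path of length 3: r = (1/2)^3 = 1/8).
r to a full niece or nephew = 0.25 (full aunt/uncle↔niece/nephew: two paths of length 3 through the shared grandparent pair: r = 2·(1/2)^3 = 1/4).
r to a half-sibling = 0.25 (half-sibs share one parent — one path of length 2: r = (1/2)^2 = 1/4).
Summing one r·B term per recipient: 4·0.125·0.369 + 4·0.25·0.361 + 1·0.25·0.125 = 0.57675.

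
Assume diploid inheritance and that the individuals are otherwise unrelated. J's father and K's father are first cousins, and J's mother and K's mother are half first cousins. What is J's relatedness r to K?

0.046875

Wright's path rule: contributions from independent ancestry routes add.
J and K are related in two ways: second cousins through their fathers (r = 1/32) and half second cousins through their mothers (r = 1/64).
r = 1/32 + 1/64 = 3/64 = 0.046875.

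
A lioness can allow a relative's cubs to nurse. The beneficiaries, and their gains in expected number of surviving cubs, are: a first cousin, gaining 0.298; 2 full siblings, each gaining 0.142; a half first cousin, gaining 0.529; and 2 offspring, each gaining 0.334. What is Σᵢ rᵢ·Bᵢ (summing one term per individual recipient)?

0.5463125

r to a first cousin = 0.125 (first cousins share one grandparent pair — two paths of length 4: r = 2·(1/2)^4 = 1/8).
r to a full sibling = 1/2 (full sibs share both parents — two paths of length 2: r = 2·(1/2)^2 = 1/2).
r to a half first cousin = 0.0625 (half first cousins share one grandparent — one path of length 4: r = (1/2)^4 = 1/16).
r to an offspring = 1/2 (one parent–offspring link: r = (1/2)^1 = 1/2).
Summing one r·B term per recipient: 1·0.125·0.298 + 2·0.5·0.142 + 1·0.0625·0.529 + 2·0.5·0.334 = 0.5463125.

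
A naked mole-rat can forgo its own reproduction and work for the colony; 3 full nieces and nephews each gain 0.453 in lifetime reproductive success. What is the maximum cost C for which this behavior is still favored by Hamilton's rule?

r to a full niece or nephew = 0.25 (full aunt/uncle↔niece/nephew: two paths of length 3 through the shared grandparent pair: r = 2·(1/2)^3 = 1/4).
Hamilton's rule: n·r·B > C, so the trait is favored while C < n·r·B = 3·0.25·0.453 = 0.33975.

0.33975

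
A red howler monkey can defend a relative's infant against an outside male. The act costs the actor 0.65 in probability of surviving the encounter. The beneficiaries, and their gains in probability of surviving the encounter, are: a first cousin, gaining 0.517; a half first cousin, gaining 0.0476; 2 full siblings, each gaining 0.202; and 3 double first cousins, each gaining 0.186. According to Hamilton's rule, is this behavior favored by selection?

No

Hamilton's rule: the trait is favored when the sum of r·B over every recipient exceeds the actor's cost C.
r to a first cousin = 1/8 (first cousins share one grandparent pair — two paths of length 4: r = 2·(1/2)^4 = 1/8).
r to a half first cousin = 0.0625 (half first cousins share one grandparent — one path of length 4: r = (1/2)^4 = 1/16).
r to a full sibling = 0.5 (full sibs share both parents — two paths of length 2: r = 2·(1/2)^2 = 1/2).
r to a double first cousin = 1/4 (double first cousins share both grandparent pairs — four paths of length 4: r = 4·(1/2)^4 = 1/4).
Summing one r·B term per recipient: 1·0.125·0.517 + 1·0.0625·0.0476 + 2·0.5·0.202 + 3·0.25·0.186 = 0.4091.
0.4091 < 0.65: the indirect benefit is less than the cost.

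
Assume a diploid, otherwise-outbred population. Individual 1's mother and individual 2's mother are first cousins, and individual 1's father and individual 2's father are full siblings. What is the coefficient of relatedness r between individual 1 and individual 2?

0.15625

Relatedness sums over independent paths through distinct common ancestors.
Individual 1 and individual 2 are related in two ways: second cousins through their mothers (r = 1/32) and first cousins through their fathers (r = 1/8).
r = 1/32 + 1/8 = 0.15625.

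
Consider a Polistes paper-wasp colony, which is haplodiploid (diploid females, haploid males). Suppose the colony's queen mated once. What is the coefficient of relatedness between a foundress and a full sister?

0.75

Haplodiploid full sisters inherit their father's entire haploid genome identically (contributing 1/2) and on average half of their mother's contribution (1/2 · 1/2 = 1/4); r = 1/2 + 1/4 = 3/4.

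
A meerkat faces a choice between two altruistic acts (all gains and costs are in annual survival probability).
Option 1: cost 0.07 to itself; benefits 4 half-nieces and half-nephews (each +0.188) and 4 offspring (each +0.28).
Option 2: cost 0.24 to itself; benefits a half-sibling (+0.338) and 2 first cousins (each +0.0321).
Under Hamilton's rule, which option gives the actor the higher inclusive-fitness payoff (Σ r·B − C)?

Option 1

Option 1: r to a half-niece or half-nephew = 0.125.
Option 1: r to an offspring = 0.5.
Option 1: Σ r·B − C = (4·0.125·0.188 + 4·0.5·0.28) − 0.07 = 0.584.
Option 2: r to a half-sibling = 0.25.
Option 2: r to a first cousin = 0.125.
Option 2: Σ r·B − C = (1·0.25·0.338 + 2·0.125·0.0321) − 0.24 = -0.147475.
Option 1 has the higher net inclusive-fitness payoff.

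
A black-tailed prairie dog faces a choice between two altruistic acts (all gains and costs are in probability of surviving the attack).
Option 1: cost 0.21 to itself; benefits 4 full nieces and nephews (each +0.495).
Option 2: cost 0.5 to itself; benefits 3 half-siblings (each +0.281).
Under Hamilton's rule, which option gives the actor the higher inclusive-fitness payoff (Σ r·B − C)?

Option 1: r to a full niece or nephew = 0.25.
Option 1: Σ r·B − C = (4·0.25·0.495) − 0.21 = 0.285.
Option 2: r to a half-sibling = 0.25.
Option 2: Σ r·B − C = (3·0.25·0.281) − 0.5 = -0.28925.
Option 1 has the higher net inclusive-fitness payoff.

Option 1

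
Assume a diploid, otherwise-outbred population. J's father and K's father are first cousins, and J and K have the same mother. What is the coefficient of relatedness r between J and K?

Wright's path rule: contributions from independent ancestry routes add.
J and K are related in two ways: second cousins through their fathers (r = 1/32) and half-sibs through their shared mother (r = 1/4).
r = 1/32 + 1/4 = 9/32 = 0.28125.

0.28125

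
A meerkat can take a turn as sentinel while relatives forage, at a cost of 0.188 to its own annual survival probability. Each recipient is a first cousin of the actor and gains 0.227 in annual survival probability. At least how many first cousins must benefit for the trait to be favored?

7

r to a first cousin = 0.125 (first cousins share one grandparent pair — two paths of length 4: r = 2·(1/2)^4 = 1/8).
Hamilton's rule: n·r·B > C  ⇒  n > C/(r·B) = 0.188/(0.125·0.227) = 6.626.
The smallest integer exceeding 6.626 is 7.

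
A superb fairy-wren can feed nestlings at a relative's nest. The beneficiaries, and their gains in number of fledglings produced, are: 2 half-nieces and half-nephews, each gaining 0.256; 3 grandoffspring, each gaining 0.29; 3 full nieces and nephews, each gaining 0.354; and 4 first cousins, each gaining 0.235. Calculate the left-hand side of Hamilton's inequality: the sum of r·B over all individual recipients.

0.6645

r to a half-niece or half-nephew = 1/8 (half-aunt/uncle↔niece/nephew: one path of length 3: r = (1/2)^3 = 1/8).
r to a grandoffspring = 0.25 (two parent–offspring links: r = (1/2)^2 = 1/4).
r to a full niece or nephew = 1/4 (full aunt/uncle↔niece/nephew: two paths of length 3 through the shared grandparent pair: r = 2·(1/2)^3 = 1/4).
r to a first cousin = 0.125 (first cousins share one grandparent pair — two paths of length 4: r = 2·(1/2)^4 = 1/8).
Summing one r·B term per recipient: 2·0.125·0.256 + 3·0.25·0.29 + 3·0.25·0.354 + 4·0.125·0.235 = 0.6645.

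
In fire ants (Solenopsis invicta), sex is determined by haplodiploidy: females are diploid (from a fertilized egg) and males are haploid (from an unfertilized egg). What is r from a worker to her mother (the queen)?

0.5

One meiotic link between diploid queen and diploid daughter: r = 1/2.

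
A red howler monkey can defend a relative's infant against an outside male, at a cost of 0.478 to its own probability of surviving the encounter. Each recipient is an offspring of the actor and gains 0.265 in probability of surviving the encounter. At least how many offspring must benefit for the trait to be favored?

r to an offspring = 1/2 (one parent–offspring link: r = (1/2)^1 = 1/2).
Hamilton's rule: n·r·B > C  ⇒  n > C/(r·B) = 0.478/(0.5·0.265) = 3.608.
The smallest integer exceeding 3.608 is 4.

4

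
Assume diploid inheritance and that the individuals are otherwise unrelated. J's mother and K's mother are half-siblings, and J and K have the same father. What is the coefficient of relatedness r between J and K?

0.3125

With two independent routes of shared ancestry, r is the sum of the two contributions.
J and K are related in two ways: half first cousins through their mothers (r = 1/16) and half-sibs through their shared father (r = 1/4).
r = 1/16 + 1/4 = 0.3125.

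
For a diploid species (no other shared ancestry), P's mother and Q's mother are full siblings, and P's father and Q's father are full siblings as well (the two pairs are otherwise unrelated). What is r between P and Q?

0.25

Wright's path rule: contributions from independent ancestry routes add.
P and Q are related in two ways: first cousins through their mothers (r = 1/8) and first cousins through their fathers (r = 1/8) — i.e. double first cousins.
r = 1/8 + 1/8 = 0.25.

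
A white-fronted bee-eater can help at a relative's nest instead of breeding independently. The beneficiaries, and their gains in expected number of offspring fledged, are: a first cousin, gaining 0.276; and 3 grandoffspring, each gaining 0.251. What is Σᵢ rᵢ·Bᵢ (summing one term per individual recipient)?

r to a first cousin = 0.125 (first cousins share one grandparent pair — two paths of length 4: r = 2·(1/2)^4 = 1/8).
r to a grandoffspring = 1/4 (two parent–offspring links: r = (1/2)^2 = 1/4).
Summing one r·B term per recipient: 1·0.125·0.276 + 3·0.25·0.251 = 0.22275.

0.22275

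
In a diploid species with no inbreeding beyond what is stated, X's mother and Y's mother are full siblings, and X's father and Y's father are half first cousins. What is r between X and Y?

0.140625

Independent pedigree routes through distinct common ancestors add.
X and Y are related in two ways: first cousins through their mothers (r = 1/8) and half second cousins through their fathers (r = 1/64).
r = 1/8 + 1/64 = 9/64 = 0.140625.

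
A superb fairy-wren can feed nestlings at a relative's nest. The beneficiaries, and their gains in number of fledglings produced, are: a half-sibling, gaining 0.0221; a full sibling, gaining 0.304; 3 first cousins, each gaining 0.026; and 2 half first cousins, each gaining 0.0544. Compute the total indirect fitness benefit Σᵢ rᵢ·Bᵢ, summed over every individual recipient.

r to a half-sibling = 1/4 (half-sibs share one parent — one path of length 2: r = (1/2)^2 = 1/4).
r to a full sibling = 1/2 (full sibs share both parents — two paths of length 2: r = 2·(1/2)^2 = 1/2).
r to a first cousin = 0.125 (first cousins share one grandparent pair — two paths of length 4: r = 2·(1/2)^4 = 1/8).
r to a half first cousin = 1/16 (half first cousins share one grandparent — one path of length 4: r = (1/2)^4 = 1/16).
Summing one r·B term per recipient: 1·0.25·0.0221 + 1·0.5·0.304 + 3·0.125·0.026 + 2·0.0625·0.0544 = 0.174075.

0.174075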